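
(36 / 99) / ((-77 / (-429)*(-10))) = -78 / 385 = -0.20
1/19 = 0.05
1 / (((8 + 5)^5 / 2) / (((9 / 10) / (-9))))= -1 / 1856465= -0.00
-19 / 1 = -19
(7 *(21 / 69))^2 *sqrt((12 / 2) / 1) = 2401 *sqrt(6) / 529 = 11.12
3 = 3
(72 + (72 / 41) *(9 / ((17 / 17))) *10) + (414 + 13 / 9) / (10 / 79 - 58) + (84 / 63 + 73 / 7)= 234.63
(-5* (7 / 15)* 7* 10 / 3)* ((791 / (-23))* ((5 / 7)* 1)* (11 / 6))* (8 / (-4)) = -3045350 / 621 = -4903.95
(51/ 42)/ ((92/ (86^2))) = 31433/ 322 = 97.62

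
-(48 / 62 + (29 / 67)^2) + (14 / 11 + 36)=55583313 / 1530749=36.31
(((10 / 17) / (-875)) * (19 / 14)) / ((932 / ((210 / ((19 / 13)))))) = -39 / 277270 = -0.00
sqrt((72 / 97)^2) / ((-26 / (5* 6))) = -0.86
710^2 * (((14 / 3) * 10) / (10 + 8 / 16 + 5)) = 141148000 / 93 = 1517720.43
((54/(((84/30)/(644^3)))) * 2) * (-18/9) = -20604084480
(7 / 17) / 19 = 7 / 323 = 0.02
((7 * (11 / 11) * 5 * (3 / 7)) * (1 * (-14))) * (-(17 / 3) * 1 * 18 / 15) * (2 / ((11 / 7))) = 1817.45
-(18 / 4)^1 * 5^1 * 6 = -135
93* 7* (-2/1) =-1302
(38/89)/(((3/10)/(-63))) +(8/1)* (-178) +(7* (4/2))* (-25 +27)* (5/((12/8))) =-379228/267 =-1420.33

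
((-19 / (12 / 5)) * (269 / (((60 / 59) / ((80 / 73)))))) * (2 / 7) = -3015490 / 4599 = -655.68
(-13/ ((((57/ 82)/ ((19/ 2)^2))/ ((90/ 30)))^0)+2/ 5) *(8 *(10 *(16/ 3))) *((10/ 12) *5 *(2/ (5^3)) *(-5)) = 1792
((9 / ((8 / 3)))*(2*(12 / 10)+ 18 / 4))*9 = 16767 / 80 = 209.59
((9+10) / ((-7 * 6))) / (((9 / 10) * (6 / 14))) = -1.17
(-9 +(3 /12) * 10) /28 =-13 /56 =-0.23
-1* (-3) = 3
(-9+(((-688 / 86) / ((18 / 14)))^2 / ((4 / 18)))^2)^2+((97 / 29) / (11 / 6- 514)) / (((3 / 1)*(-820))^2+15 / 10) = 2172032269381439104329257 / 2358900697009437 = 920781562.42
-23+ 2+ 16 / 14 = -139 / 7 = -19.86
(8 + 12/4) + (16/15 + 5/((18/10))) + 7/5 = 731/45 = 16.24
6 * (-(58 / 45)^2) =-6728 / 675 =-9.97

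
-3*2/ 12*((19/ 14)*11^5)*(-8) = 6119938/ 7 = 874276.86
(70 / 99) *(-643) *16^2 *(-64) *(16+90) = 78169047040 / 99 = 789586333.74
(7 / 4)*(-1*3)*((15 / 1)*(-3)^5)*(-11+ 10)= -76545 / 4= -19136.25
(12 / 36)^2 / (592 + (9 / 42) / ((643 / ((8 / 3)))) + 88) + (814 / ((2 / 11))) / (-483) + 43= 149594715845 / 4434931116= 33.73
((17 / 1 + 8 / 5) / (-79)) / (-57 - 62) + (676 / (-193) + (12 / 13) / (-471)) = -64853204531 / 18515880565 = -3.50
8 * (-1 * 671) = -5368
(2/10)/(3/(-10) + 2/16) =-8/7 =-1.14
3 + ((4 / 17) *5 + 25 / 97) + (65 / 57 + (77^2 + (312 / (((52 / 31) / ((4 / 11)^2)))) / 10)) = 337613983514 / 56865765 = 5937.03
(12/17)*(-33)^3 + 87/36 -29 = -5180351/204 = -25393.88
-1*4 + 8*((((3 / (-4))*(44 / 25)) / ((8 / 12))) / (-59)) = -5504 / 1475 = -3.73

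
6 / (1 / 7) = 42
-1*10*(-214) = 2140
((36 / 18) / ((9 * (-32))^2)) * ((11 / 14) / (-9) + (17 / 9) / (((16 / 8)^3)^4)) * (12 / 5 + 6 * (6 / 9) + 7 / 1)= -1501403 / 53508833280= -0.00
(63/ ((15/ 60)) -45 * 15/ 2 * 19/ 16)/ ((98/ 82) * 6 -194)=195201/ 245120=0.80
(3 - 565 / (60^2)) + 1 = 2767 / 720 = 3.84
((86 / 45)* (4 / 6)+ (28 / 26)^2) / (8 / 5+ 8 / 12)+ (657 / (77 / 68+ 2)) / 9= 24.38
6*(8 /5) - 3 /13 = 609 /65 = 9.37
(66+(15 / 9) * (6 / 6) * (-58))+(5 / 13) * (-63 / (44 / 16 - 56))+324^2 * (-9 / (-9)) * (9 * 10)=26160985304 / 2769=9447809.79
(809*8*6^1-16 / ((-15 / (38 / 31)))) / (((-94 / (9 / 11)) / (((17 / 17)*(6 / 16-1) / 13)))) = 3385779 / 208351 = 16.25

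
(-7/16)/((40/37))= -259/640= -0.40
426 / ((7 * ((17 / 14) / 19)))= 16188 / 17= 952.24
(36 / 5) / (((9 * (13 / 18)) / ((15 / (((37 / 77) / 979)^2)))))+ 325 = 1227446668849 / 17797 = 68969302.06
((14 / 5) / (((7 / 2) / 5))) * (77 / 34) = 154 / 17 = 9.06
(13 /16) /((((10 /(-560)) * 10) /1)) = -91 /20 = -4.55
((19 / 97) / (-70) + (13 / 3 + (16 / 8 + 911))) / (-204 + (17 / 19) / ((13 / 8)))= -4615447681 / 1023633240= -4.51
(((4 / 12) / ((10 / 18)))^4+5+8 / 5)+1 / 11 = 46891 / 6875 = 6.82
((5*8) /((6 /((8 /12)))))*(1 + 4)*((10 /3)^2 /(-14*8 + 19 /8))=-2.25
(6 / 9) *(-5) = -10 / 3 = -3.33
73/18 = 4.06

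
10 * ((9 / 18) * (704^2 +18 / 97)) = 240373850 / 97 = 2478080.93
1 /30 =0.03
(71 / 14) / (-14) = -71 / 196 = -0.36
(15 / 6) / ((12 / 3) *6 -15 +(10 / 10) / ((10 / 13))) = 25 / 103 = 0.24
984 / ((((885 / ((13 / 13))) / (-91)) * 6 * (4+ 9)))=-1.30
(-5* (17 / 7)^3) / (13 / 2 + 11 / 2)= -24565 / 4116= -5.97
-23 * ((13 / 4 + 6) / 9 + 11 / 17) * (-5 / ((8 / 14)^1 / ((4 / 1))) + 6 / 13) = 10585175 / 7956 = 1330.46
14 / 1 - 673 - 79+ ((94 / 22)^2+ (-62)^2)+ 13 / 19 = 3124.94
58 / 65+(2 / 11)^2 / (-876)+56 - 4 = 91103497 / 1722435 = 52.89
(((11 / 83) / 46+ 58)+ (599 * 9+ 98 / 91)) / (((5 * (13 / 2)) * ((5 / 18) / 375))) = 226387.93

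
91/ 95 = 0.96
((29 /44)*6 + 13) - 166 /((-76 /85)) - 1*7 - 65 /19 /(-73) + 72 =267.66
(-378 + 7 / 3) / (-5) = 1127 / 15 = 75.13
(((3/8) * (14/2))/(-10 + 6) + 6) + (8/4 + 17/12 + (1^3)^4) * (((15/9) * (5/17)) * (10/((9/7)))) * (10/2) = 3945467/44064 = 89.54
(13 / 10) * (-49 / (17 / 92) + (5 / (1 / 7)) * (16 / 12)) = -72436 / 255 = -284.06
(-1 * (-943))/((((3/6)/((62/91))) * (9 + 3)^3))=29233/39312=0.74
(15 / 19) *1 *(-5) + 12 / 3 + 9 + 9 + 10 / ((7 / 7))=28.05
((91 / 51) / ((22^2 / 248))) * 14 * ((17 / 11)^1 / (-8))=-19747 / 7986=-2.47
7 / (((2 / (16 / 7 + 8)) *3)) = 12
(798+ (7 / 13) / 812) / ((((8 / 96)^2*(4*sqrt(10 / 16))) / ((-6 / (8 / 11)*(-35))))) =2501837415*sqrt(10) / 754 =10492711.63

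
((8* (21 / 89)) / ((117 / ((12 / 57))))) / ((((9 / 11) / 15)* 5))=2464 / 197847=0.01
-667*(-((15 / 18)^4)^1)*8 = 416875 / 162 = 2573.30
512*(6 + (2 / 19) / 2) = 58880 / 19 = 3098.95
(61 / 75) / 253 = 61 / 18975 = 0.00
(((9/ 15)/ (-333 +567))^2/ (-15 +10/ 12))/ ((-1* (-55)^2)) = 1/ 6518118750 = 0.00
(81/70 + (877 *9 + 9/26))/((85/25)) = 3591999/1547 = 2321.91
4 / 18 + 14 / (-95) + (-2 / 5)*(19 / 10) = -2929 / 4275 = -0.69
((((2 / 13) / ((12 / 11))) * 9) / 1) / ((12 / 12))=1.27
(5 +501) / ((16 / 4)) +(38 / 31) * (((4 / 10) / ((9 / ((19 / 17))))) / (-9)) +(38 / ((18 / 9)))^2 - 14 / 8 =414698429 / 853740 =485.74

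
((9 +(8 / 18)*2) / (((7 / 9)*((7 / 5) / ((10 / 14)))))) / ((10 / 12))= 2670 / 343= 7.78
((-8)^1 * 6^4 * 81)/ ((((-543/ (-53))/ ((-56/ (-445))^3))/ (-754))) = 1964581495898112/ 15949923625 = 123171.84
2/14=0.14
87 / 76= 1.14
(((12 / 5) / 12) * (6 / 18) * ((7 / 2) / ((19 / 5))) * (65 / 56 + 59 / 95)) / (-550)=-9479 / 47652000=-0.00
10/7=1.43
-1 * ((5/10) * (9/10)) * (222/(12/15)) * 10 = -4995/4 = -1248.75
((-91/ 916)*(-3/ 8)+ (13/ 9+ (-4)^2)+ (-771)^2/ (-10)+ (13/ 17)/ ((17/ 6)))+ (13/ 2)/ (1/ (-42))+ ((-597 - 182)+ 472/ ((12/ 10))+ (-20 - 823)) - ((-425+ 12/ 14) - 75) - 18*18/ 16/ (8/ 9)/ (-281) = -5663880579542279/ 93728179440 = -60428.79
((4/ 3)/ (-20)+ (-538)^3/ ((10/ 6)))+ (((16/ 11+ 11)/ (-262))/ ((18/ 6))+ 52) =-1346361911181/ 14410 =-93432471.28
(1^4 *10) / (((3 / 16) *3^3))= 160 / 81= 1.98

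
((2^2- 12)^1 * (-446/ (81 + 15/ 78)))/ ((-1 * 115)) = -92768/ 242765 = -0.38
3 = 3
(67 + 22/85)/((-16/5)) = -21.02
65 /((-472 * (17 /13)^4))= -1856465 /39421912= -0.05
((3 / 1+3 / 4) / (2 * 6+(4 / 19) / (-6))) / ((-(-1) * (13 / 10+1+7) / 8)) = 0.27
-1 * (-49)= 49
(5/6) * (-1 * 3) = -5/2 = -2.50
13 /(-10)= -13 /10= -1.30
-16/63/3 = -16/189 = -0.08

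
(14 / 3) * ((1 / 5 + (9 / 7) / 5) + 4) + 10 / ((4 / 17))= 633 / 10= 63.30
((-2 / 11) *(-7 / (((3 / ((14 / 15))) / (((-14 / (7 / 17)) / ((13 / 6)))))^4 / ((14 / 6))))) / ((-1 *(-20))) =20123980040192 / 238573603125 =84.35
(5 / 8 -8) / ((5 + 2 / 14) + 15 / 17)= -7021 / 5736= -1.22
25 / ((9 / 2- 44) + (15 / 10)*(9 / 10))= -500 / 763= -0.66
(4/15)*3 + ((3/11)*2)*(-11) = -26/5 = -5.20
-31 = -31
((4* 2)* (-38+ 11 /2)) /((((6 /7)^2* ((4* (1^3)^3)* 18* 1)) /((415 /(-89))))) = 1321775 /57672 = 22.92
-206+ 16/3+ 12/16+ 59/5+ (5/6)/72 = -406307/2160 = -188.11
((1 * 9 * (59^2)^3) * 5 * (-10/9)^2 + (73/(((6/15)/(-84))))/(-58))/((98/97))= 59326920572758045/25578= 2319451113173.74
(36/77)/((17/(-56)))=-288/187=-1.54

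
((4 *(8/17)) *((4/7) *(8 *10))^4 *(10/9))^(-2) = 134948226609/11258999068426240000000000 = 0.00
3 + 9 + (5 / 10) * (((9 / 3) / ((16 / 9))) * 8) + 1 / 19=1429 / 76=18.80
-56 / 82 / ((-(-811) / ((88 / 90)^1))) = -1232 / 1496295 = -0.00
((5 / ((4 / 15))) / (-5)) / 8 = -15 / 32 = -0.47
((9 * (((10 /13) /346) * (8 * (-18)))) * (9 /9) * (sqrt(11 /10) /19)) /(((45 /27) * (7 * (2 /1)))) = -972 * sqrt(110) /1495585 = -0.01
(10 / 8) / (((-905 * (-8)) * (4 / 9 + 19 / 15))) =45 / 445984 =0.00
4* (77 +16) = 372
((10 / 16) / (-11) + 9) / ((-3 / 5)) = -3935 / 264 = -14.91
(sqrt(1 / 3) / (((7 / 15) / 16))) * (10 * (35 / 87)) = 4000 * sqrt(3) / 87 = 79.63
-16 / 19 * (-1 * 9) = 144 / 19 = 7.58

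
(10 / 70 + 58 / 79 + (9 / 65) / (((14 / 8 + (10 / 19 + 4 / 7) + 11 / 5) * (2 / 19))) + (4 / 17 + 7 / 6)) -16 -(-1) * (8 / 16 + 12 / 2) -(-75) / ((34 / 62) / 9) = 6025198613129 / 4922861853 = 1223.92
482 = 482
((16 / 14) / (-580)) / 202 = -1 / 102515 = -0.00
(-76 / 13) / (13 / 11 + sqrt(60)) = 836 / 7091 - 18392 * sqrt(15) / 92183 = -0.65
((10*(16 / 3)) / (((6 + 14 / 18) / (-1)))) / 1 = -480 / 61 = -7.87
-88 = -88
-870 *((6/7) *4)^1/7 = -20880/49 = -426.12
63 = 63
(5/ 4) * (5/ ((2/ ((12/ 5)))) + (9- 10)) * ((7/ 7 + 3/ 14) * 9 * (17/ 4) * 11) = 715275/ 224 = 3193.19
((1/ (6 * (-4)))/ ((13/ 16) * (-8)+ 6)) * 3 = 0.25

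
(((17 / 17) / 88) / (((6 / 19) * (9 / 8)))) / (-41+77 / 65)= -1235 / 1537272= -0.00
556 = 556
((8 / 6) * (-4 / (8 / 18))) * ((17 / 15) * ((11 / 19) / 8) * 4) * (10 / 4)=-187 / 19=-9.84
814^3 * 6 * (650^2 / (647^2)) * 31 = 42385066821240000 / 418609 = 101252163286.60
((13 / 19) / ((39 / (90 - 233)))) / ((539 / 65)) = -845 / 2793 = -0.30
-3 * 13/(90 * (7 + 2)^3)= -0.00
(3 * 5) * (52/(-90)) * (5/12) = -65/18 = -3.61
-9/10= -0.90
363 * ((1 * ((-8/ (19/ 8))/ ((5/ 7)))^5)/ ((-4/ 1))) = 1637708879364096/ 7737809375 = 211650.20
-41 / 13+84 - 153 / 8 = 6419 / 104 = 61.72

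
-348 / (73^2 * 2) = -174 / 5329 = -0.03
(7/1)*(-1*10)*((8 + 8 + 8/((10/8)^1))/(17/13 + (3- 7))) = 2912/5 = 582.40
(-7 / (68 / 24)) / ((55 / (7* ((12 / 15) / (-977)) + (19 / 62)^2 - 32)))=12584002767 / 8778686950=1.43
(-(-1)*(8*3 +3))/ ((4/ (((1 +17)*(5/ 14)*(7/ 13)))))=1215/ 52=23.37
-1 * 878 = -878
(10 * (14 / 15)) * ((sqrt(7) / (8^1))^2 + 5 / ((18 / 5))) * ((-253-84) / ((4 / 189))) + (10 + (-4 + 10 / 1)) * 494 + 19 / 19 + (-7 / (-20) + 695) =-214067.13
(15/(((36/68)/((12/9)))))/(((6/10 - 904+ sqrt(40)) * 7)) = -7678900/1285344207 - 17000 * sqrt(10)/1285344207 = -0.01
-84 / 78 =-14 / 13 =-1.08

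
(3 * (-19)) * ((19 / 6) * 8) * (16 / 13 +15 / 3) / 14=-58482 / 91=-642.66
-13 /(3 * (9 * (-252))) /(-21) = -13 /142884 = -0.00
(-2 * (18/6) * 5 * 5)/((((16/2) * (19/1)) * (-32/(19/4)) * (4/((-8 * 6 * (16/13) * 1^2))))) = -225/104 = -2.16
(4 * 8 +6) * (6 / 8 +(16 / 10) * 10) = 1273 / 2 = 636.50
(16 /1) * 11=176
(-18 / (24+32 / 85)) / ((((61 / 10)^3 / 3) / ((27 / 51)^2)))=-2733750 / 999397343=-0.00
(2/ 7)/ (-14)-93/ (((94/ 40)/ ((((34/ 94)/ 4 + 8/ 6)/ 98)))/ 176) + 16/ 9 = -96864305/ 974169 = -99.43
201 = 201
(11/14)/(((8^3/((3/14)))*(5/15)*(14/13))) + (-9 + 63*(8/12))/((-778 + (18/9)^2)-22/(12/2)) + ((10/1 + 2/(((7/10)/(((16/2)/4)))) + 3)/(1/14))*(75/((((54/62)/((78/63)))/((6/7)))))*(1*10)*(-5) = -35314176528447709/29499273216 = -1197120.22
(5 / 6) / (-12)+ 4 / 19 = 193 / 1368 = 0.14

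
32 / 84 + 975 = 20483 / 21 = 975.38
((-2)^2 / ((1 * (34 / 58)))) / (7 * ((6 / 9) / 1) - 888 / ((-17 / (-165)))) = -174 / 219661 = -0.00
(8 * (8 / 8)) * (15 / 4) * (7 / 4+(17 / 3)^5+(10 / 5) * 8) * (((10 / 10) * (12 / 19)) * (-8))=-455734480 / 513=-888371.31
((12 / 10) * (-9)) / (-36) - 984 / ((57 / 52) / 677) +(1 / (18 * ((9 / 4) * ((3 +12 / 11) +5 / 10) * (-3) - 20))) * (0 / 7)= -115469063 / 190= -607731.91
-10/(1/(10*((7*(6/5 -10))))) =6160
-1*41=-41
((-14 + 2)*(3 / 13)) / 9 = -4 / 13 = -0.31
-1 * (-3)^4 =-81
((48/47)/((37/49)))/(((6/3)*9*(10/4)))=784/26085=0.03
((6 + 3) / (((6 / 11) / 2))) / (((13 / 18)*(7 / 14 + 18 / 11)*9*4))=363 / 611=0.59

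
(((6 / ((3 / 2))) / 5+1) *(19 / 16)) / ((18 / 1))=19 / 160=0.12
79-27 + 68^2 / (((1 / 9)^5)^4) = 56217045082679238775876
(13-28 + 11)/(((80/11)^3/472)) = -78529/16000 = -4.91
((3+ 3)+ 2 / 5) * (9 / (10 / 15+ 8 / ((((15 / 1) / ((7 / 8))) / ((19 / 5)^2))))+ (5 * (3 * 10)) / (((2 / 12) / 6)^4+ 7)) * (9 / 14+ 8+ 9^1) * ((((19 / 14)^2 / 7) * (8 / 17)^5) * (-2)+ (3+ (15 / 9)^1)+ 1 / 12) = 1348350575989247189239140 / 111306551262720514057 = 12113.85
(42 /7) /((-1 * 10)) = -3 /5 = -0.60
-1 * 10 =-10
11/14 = 0.79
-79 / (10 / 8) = -316 / 5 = -63.20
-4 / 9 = -0.44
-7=-7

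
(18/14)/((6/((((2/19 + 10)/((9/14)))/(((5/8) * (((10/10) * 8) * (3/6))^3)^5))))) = 0.00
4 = 4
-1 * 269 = -269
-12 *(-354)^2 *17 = -25564464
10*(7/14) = 5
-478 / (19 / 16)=-7648 / 19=-402.53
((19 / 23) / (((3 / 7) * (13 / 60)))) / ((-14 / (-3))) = 570 / 299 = 1.91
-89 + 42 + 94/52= -1175/26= -45.19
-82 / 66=-41 / 33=-1.24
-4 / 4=-1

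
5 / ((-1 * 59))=-0.08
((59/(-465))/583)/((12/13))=-767/3253140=-0.00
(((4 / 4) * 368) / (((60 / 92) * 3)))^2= 71639296 / 2025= 35377.43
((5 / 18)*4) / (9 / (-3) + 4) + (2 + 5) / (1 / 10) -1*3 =613 / 9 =68.11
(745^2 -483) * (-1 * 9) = -4990878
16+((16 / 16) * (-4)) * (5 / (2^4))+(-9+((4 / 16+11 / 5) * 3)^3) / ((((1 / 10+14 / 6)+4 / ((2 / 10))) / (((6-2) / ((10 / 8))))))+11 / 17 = 404740221 / 5720500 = 70.75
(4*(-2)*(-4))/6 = 16/3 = 5.33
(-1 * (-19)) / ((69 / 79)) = 1501 / 69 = 21.75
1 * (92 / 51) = 92 / 51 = 1.80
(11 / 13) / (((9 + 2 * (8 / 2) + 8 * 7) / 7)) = 77 / 949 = 0.08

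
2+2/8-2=0.25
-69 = -69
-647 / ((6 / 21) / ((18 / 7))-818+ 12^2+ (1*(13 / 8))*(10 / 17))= 395964 / 411835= 0.96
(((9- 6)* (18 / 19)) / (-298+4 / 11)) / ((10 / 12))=-1782 / 155515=-0.01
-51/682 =-0.07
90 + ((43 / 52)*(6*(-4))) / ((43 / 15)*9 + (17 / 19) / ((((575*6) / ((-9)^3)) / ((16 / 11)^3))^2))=112662206673805480 / 1262436411143297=89.24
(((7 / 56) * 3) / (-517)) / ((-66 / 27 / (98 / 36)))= 147 / 181984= 0.00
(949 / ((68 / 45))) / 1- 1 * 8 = 42161 / 68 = 620.01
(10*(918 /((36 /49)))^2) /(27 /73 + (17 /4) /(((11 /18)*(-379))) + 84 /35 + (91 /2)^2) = 95029243466850 /12617821231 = 7531.35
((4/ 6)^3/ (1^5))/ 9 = 8/ 243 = 0.03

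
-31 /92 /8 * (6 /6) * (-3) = 93 /736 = 0.13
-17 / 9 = -1.89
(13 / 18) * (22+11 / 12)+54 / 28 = 27941 / 1512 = 18.48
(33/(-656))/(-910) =33/596960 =0.00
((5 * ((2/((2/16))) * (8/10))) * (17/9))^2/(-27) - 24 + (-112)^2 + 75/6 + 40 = 52624627/4374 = 12031.24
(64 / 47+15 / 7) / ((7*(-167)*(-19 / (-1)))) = -1153 / 7307419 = -0.00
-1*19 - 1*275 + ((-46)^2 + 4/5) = 9114/5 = 1822.80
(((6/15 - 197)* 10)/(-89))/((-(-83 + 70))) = 1966/1157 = 1.70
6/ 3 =2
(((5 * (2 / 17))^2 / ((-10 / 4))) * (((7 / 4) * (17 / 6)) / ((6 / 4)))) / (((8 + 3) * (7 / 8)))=-80 / 1683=-0.05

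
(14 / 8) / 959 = 1 / 548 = 0.00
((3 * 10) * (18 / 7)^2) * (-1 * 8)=-77760 / 49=-1586.94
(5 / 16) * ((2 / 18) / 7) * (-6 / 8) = -0.00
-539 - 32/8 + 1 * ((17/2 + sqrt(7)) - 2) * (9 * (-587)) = -69765/2 - 5283 * sqrt(7) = -48860.00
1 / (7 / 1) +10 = 71 / 7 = 10.14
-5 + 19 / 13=-46 / 13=-3.54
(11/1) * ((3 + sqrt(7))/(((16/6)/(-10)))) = -495/4 - 165 * sqrt(7)/4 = -232.89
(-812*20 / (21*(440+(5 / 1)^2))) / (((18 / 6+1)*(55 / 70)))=-0.53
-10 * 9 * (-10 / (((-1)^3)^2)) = 900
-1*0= 0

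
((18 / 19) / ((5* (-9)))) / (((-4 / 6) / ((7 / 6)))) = 7 / 190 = 0.04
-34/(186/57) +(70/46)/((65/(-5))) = -97662/9269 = -10.54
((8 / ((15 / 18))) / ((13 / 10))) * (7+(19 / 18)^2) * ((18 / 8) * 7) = 943.74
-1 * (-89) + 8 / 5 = 453 / 5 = 90.60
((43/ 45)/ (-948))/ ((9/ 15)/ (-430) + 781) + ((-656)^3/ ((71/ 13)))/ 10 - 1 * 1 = -13144211172472712993/ 2542950591210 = -5168881.86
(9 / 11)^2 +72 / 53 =13005 / 6413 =2.03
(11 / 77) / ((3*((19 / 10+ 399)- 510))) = -0.00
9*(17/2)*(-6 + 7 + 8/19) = 4131/38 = 108.71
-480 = -480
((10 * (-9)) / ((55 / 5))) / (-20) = 0.41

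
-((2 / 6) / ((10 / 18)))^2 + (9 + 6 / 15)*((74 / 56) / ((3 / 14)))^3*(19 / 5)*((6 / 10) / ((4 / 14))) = 316625423 / 18000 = 17590.30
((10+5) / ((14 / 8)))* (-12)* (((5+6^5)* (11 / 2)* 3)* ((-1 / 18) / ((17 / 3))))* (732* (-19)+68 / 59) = -12640996415520 / 7021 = -1800455264.99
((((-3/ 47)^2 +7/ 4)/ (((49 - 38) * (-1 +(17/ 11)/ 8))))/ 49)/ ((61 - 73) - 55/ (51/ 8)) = 790449/ 4042368386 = 0.00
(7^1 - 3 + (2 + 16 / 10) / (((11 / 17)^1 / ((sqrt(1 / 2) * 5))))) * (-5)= -765 * sqrt(2) / 11 - 20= -118.35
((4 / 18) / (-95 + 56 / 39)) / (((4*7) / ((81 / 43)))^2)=-28431 / 2644824392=-0.00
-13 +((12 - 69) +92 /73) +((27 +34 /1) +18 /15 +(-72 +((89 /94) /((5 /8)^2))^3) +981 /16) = -5660331296869 /1894769750000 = -2.99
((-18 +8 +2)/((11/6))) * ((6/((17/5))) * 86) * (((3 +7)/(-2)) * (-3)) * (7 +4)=-1857600/17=-109270.59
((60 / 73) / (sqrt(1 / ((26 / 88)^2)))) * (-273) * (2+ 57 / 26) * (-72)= 16068780 / 803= 20010.93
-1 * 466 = -466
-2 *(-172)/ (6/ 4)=688/ 3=229.33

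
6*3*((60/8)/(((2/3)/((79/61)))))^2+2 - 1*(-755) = 4577.96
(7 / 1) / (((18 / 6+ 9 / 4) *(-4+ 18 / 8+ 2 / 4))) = -16 / 15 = -1.07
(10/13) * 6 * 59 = 3540/13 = 272.31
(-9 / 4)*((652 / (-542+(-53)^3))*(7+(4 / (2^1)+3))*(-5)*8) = -704160 / 149419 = -4.71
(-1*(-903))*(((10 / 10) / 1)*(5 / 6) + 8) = 15953 / 2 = 7976.50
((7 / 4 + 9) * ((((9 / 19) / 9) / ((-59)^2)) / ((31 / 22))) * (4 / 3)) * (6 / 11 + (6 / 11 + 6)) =2236 / 2050309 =0.00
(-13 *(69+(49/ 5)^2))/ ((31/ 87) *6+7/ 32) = -49776064/ 54675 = -910.40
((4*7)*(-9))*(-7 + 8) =-252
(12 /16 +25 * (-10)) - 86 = -1341 /4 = -335.25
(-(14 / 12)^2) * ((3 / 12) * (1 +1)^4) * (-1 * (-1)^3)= -49 / 9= -5.44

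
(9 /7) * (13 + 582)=765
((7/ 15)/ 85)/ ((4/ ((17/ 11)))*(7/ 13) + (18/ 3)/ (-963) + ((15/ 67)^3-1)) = 2928529331/ 212647423250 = 0.01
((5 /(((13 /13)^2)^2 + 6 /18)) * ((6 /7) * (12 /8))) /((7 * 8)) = 0.09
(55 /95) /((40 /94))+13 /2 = 2987 /380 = 7.86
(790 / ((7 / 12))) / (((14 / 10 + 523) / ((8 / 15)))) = 12640 / 9177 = 1.38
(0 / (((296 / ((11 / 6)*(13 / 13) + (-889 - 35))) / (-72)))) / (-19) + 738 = 738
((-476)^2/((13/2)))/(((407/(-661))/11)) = -299533472/481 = -622730.71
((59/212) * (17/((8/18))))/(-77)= -9027/65296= -0.14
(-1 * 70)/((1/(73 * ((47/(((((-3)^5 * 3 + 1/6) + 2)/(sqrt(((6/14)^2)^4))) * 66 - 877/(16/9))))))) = 311260320/1843493269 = 0.17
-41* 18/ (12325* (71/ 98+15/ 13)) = -940212/ 29493725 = -0.03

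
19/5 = 3.80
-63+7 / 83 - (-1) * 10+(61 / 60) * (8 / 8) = -258457 / 4980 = -51.90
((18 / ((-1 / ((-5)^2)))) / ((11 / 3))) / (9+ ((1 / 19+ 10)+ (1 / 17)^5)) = -36419332050 / 5653870783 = -6.44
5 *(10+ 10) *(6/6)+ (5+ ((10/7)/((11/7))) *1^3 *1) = 1165/11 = 105.91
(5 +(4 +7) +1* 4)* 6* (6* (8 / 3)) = 1920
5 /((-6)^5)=-5 /7776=-0.00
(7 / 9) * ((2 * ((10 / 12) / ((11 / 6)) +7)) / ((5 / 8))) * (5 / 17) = 9184 / 1683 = 5.46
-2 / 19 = -0.11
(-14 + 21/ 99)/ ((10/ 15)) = -455/ 22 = -20.68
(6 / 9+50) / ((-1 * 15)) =-152 / 45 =-3.38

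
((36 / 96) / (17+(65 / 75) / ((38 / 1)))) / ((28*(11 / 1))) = 855 / 11954096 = 0.00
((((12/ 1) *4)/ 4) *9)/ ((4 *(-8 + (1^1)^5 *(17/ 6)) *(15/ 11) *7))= -0.55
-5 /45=-1 /9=-0.11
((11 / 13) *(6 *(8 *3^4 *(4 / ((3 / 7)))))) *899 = 358852032 / 13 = 27604002.46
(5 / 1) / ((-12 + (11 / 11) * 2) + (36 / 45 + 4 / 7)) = -175 / 302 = -0.58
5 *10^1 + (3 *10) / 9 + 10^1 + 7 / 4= 781 / 12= 65.08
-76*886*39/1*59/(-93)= 51646712/31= 1666022.97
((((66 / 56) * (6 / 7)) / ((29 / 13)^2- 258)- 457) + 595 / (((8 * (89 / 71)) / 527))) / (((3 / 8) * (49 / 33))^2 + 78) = 44494972317246264 / 113088063078193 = 393.45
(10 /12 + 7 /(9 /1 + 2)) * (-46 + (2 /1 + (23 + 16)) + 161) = 2522 /11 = 229.27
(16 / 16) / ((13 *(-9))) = -1 / 117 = -0.01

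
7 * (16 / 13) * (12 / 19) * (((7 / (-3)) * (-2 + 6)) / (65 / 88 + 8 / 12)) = -473088 / 13091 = -36.14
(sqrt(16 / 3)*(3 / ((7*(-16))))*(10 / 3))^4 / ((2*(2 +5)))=625 / 4840416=0.00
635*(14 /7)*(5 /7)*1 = 907.14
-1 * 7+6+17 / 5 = 12 / 5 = 2.40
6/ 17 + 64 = 1094/ 17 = 64.35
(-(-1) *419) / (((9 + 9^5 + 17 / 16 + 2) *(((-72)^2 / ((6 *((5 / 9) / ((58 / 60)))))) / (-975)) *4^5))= -3404375 / 757674998784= -0.00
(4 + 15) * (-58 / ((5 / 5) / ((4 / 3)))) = -4408 / 3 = -1469.33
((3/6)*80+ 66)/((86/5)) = 265/43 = 6.16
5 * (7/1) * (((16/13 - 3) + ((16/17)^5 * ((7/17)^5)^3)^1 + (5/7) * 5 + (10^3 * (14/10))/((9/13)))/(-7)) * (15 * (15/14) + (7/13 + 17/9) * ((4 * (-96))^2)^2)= -17976466953287519843357801332886354050249270/33655900278448548058007657881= -534125273861673.97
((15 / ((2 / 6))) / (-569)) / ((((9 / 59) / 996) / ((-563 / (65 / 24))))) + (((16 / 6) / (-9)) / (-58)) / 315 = 195840857720948 / 1824433065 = 107343.41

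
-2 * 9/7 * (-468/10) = 4212/35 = 120.34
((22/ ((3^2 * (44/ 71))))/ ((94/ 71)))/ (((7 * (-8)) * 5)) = -5041/ 473760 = -0.01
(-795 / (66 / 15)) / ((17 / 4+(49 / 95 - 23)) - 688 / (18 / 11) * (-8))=-6797250 / 125850989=-0.05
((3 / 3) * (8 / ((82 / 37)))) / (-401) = -148 / 16441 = -0.01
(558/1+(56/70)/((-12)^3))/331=1205279/714960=1.69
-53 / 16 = -3.31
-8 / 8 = -1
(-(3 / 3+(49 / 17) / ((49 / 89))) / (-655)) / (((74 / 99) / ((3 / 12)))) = 5247 / 1647980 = 0.00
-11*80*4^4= -225280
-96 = -96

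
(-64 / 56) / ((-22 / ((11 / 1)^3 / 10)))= 242 / 35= 6.91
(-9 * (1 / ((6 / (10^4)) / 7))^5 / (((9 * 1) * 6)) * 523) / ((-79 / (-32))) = -439503050000000000000000000 / 57591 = -7631453699362747651542.78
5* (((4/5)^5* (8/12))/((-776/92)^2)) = 270848/17641875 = 0.02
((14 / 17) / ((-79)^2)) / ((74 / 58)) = 406 / 3925589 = 0.00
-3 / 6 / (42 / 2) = -0.02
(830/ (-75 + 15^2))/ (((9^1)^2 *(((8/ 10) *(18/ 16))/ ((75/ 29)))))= 0.20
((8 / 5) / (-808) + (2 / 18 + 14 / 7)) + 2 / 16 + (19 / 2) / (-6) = 23663 / 36360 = 0.65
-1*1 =-1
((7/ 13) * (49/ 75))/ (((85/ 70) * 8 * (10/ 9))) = 7203/ 221000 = 0.03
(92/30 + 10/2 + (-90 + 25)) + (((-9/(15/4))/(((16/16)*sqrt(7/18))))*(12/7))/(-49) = -854/15 + 432*sqrt(14)/12005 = -56.80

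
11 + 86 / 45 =581 / 45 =12.91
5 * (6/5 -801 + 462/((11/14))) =-1059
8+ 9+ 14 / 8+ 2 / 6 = 229 / 12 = 19.08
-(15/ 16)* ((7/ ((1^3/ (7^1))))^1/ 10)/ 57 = -49/ 608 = -0.08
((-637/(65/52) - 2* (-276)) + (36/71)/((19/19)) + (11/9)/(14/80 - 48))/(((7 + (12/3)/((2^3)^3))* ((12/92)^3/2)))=35493701933056/6435972855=5514.89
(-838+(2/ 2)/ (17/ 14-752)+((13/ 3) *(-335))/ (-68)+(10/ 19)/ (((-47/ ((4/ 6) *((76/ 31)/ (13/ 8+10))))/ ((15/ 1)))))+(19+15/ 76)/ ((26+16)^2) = -816.67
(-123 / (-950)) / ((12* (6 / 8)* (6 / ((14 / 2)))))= 287 / 17100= 0.02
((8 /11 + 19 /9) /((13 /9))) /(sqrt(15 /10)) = 281*sqrt(6) /429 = 1.60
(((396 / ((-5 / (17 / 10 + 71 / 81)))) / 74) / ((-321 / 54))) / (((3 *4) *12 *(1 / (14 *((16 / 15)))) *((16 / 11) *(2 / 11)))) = 19444579 / 106893000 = 0.18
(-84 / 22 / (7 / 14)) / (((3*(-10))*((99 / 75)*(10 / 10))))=70 / 363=0.19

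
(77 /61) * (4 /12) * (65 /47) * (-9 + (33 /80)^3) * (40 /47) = -1525545021 /344957440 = -4.42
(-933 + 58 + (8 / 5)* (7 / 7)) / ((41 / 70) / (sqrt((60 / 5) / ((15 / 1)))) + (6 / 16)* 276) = -354355848 / 41990339 + 5013316* sqrt(5) / 209951695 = -8.39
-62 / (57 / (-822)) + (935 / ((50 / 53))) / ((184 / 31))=37095499 / 34960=1061.08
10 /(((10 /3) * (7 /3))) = 9 /7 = 1.29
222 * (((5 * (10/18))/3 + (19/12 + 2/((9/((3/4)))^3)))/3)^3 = 517908277/3981312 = 130.08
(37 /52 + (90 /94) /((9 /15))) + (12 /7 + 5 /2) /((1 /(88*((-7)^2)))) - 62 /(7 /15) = 308653129 /17108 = 18041.45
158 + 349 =507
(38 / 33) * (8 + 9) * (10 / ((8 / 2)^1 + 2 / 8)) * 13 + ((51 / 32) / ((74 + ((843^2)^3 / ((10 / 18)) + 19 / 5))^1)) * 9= 408483831824538184314667 / 682184536953935226816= 598.79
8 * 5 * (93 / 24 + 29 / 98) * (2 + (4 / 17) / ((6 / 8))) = 386.01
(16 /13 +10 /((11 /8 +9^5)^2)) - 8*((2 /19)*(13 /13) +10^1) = -4388308584300496 /55121654819023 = -79.61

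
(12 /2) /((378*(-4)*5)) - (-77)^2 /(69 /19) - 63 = -49139183 /28980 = -1695.62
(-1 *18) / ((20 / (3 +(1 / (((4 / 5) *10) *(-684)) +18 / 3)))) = -49247 / 6080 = -8.10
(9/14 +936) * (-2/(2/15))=-196695/14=-14049.64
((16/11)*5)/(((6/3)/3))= 120/11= 10.91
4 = 4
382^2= 145924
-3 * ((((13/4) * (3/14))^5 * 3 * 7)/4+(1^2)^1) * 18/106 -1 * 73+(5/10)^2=-1229224619127/16679305216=-73.70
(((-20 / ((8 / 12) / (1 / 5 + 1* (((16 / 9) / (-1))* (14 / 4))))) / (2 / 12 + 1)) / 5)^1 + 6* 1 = 36.97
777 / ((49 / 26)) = 2886 / 7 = 412.29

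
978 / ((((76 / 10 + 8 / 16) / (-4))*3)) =-13040 / 81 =-160.99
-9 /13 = -0.69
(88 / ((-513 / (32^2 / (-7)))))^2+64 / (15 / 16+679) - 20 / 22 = 8020457049530 / 12753432909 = 628.89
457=457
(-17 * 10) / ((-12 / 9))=255 / 2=127.50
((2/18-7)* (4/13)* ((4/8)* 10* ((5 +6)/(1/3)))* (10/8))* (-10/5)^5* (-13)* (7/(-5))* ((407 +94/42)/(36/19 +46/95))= 44544420800/1017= 43799823.80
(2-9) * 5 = -35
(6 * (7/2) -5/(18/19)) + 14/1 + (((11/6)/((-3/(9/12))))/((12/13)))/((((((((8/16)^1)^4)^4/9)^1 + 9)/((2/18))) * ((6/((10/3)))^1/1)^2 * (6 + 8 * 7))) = 7131240449945/239929831566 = 29.72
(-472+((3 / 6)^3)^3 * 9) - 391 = -441847 / 512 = -862.98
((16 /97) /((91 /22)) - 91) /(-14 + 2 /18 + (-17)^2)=-7226145 /21855652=-0.33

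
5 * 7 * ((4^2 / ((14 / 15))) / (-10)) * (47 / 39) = -940 / 13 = -72.31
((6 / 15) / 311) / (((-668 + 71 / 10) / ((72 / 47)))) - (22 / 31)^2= -15585497740 / 30945402211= -0.50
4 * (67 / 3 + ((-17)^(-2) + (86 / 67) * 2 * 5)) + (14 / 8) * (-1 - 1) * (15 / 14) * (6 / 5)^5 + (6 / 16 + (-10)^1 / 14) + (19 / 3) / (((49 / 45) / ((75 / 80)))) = 136.47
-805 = -805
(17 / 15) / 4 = 17 / 60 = 0.28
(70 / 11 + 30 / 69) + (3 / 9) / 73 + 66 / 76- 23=-32273833 / 2105466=-15.33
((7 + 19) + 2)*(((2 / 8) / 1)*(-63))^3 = -1750329 / 16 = -109395.56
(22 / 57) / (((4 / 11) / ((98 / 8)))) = 5929 / 456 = 13.00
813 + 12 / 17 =813.71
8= 8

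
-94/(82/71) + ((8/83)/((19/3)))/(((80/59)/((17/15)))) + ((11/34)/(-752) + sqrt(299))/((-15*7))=-81.54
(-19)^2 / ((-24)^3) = -361 / 13824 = -0.03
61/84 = 0.73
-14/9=-1.56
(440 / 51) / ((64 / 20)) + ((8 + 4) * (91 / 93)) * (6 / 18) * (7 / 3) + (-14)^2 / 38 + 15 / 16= 25844243 / 1441872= 17.92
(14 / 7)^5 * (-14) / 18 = -224 / 9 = -24.89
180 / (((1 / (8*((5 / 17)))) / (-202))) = -1454400 / 17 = -85552.94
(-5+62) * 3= 171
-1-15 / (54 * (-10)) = -35 / 36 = -0.97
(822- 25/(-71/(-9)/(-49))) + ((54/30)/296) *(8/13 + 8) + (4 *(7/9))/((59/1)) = 88620546751/90670905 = 977.39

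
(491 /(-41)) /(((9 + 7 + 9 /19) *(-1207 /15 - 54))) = 139935 /25884161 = 0.01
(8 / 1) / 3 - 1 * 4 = -4 / 3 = -1.33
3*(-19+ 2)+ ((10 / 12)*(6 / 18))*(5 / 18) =-16499 / 324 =-50.92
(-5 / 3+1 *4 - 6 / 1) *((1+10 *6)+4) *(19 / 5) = -2717 / 3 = -905.67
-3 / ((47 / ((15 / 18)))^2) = -25 / 26508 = -0.00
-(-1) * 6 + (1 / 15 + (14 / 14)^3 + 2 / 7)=772 / 105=7.35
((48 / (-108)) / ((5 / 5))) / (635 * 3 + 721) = -0.00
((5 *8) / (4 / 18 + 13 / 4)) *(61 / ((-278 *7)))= -8784 / 24325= -0.36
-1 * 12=-12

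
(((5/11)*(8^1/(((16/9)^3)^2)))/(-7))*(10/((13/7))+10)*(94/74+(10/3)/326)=-4007950875/12363839488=-0.32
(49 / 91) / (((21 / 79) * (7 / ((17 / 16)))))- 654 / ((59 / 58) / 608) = -100737602171 / 257712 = -390892.17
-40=-40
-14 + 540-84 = 442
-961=-961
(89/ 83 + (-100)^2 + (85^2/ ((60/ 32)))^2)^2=123189124026550279201/ 558009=220765478740576.37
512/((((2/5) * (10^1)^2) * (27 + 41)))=16/85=0.19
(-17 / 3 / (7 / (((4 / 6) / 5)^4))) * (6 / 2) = -272 / 354375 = -0.00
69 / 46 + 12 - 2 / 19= 13.39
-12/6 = -2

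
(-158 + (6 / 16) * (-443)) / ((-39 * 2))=2593 / 624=4.16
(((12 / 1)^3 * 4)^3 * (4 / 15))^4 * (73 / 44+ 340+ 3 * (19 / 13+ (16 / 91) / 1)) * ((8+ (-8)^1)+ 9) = 187566224108795892341312700000000000000000000000.00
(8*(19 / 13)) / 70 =76 / 455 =0.17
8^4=4096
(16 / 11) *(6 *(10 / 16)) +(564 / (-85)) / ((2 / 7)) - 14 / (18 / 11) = -221521 / 8415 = -26.32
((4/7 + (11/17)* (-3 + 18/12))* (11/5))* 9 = -7.90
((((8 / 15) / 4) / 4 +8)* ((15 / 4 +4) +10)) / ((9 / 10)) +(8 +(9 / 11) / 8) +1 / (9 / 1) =395957 / 2376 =166.65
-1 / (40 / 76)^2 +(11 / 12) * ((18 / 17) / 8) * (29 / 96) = -777561 / 217600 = -3.57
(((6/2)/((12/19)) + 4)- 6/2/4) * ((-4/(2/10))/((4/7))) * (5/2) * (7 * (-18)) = 88200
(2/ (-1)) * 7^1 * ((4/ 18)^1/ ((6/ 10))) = -140/ 27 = -5.19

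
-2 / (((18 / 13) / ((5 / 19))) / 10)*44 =-28600 / 171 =-167.25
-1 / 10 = -0.10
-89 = -89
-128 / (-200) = 0.64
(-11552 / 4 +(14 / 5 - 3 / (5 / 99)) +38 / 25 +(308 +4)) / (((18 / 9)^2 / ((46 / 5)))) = -1512871 / 250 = -6051.48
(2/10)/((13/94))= 94/65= 1.45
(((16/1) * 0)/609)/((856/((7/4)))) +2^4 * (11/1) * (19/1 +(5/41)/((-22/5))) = 136904/41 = 3339.12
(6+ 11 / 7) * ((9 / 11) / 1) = 477 / 77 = 6.19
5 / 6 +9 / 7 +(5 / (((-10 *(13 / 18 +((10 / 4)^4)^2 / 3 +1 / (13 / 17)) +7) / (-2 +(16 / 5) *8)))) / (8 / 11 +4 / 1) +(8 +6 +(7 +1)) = 1578533999 / 65460894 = 24.11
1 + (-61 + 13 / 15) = -887 / 15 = -59.13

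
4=4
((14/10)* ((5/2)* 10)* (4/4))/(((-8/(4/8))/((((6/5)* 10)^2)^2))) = -45360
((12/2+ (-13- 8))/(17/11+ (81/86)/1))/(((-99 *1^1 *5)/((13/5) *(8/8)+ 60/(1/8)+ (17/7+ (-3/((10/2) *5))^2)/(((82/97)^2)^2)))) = 518182567433138/87268330183125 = 5.94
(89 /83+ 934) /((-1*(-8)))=77611 /664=116.88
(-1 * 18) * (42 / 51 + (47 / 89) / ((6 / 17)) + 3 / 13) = -903003 / 19669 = -45.91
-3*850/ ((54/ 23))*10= -97750/ 9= -10861.11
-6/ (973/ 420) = -360/ 139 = -2.59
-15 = -15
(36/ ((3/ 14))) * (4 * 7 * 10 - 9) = 45528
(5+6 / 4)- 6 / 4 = 5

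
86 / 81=1.06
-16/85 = -0.19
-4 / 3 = -1.33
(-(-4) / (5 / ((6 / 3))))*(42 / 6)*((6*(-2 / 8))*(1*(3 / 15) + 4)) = -1764 / 25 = -70.56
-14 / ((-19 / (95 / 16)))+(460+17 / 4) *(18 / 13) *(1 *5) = 3218.41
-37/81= -0.46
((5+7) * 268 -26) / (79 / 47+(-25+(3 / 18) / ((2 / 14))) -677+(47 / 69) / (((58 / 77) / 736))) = -26087820 / 274693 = -94.97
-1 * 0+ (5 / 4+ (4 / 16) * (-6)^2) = 41 / 4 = 10.25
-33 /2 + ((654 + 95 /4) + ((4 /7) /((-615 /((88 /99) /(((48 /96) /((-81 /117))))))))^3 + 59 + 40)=533047541228465701 /701147703028500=760.25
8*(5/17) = 2.35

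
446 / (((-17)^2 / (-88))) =-39248 / 289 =-135.81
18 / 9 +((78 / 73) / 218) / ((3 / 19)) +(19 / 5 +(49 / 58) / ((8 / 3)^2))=878684641 / 147681920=5.95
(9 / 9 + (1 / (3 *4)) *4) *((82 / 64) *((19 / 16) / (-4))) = -0.51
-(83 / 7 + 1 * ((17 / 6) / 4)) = -2111 / 168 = -12.57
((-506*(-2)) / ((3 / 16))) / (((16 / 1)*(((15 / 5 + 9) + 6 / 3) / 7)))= 506 / 3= 168.67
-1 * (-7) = 7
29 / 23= 1.26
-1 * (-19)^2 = -361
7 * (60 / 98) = 30 / 7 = 4.29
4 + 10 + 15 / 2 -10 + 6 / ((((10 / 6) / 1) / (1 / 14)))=11.76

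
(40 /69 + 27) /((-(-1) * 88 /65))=11245 /552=20.37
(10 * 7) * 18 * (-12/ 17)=-15120/ 17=-889.41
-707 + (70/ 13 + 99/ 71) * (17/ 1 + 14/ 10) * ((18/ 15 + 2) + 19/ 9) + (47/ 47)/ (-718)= -6639775537/ 149110650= -44.53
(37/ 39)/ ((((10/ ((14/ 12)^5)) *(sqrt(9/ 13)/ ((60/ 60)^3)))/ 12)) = 621859 *sqrt(13)/ 758160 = 2.96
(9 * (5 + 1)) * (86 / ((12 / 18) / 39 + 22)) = 135837 / 644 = 210.93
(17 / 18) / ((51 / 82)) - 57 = -1498 / 27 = -55.48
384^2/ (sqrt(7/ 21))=147456 * sqrt(3)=255401.28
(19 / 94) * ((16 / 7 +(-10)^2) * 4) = 27208 / 329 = 82.70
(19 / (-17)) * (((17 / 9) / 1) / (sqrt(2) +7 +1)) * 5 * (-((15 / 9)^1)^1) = 1900 / 837 - 475 * sqrt(2) / 1674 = 1.87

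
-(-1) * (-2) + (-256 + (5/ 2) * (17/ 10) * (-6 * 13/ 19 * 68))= -27444/ 19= -1444.42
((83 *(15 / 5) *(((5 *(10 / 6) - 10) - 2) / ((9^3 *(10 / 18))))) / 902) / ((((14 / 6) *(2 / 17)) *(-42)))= 1411 / 6509160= 0.00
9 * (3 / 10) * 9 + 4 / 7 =1741 / 70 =24.87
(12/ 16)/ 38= 3/ 152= 0.02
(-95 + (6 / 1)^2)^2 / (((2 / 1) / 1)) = 3481 / 2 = 1740.50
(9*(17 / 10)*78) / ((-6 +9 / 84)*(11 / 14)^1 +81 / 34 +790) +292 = 7704152348 / 26247905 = 293.51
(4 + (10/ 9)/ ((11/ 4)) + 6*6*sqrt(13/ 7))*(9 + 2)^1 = 436/ 9 + 396*sqrt(91)/ 7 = 588.10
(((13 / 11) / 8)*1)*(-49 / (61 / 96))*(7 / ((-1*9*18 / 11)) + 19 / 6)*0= 0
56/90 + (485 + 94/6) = 22558/45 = 501.29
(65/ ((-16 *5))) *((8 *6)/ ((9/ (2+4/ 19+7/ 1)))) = -2275/ 57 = -39.91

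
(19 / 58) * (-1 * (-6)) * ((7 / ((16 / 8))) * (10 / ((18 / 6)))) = 665 / 29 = 22.93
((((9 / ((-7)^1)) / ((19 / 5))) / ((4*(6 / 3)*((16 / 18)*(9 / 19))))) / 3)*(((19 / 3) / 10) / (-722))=1 / 34048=0.00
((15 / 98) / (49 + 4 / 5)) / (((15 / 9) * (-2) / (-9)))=135 / 16268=0.01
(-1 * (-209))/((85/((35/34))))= 1463/578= 2.53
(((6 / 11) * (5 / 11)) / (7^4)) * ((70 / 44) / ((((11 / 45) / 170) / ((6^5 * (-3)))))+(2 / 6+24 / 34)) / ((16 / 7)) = -796374147935 / 682973368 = -1166.04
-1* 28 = -28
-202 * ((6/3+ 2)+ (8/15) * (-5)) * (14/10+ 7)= -11312/5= -2262.40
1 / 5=0.20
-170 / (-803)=170 / 803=0.21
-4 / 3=-1.33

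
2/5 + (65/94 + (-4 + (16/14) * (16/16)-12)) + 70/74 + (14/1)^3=332466577/121730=2731.18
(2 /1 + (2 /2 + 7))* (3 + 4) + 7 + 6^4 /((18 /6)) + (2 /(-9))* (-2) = 4585 /9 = 509.44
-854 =-854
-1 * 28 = -28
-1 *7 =-7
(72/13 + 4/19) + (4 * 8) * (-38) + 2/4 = -597617/494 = -1209.75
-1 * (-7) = 7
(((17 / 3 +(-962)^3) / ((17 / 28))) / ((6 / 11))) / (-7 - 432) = 411308030518 / 67167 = 6123662.37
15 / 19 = 0.79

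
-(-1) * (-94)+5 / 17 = -93.71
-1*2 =-2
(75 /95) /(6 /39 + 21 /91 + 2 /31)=6045 /3439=1.76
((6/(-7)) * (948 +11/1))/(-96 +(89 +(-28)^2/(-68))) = 44.36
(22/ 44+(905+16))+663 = 3169/ 2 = 1584.50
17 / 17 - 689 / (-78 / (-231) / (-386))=787634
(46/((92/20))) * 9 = 90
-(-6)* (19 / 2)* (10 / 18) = 95 / 3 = 31.67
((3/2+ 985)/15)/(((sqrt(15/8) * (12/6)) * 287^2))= 1973 * sqrt(30)/37066050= 0.00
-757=-757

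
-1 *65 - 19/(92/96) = -1951/23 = -84.83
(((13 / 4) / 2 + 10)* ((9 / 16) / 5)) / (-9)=-93 / 640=-0.15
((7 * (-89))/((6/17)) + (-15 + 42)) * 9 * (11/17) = -344157/34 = -10122.26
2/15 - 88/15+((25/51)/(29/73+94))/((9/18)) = -10056392/1757205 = -5.72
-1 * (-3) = 3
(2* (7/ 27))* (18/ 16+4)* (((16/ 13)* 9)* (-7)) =-8036/ 39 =-206.05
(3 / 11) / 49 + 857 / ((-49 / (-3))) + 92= 77872 / 539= 144.47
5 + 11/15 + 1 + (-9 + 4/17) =-2.03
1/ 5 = 0.20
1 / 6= 0.17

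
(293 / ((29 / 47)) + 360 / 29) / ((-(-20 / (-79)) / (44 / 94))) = -12279839 / 13630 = -900.94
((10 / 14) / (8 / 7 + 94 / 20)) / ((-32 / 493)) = -1.88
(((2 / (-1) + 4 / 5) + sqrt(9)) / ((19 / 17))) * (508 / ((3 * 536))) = 6477 / 12730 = 0.51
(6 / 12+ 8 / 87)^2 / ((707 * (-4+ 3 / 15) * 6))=-53045 / 2440185048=-0.00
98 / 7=14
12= 12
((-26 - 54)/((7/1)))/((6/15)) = -200/7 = -28.57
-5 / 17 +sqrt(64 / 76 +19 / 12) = -5 / 17 +sqrt(31521) / 114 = 1.26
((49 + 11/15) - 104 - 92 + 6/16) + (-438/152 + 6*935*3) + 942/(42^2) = 621228771/37240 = 16681.76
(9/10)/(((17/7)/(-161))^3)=-12882918447/49130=-262221.01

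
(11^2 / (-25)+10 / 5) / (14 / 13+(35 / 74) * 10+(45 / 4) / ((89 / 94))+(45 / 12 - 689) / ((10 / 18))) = 0.00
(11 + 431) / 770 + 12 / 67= 19427 / 25795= 0.75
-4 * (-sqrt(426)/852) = sqrt(426)/213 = 0.10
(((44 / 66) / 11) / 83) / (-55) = -2 / 150645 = -0.00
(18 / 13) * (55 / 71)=990 / 923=1.07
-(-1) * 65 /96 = 65 /96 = 0.68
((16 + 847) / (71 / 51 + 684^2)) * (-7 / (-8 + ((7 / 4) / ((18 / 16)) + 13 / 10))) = 27728190 / 11047516601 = 0.00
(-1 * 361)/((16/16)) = -361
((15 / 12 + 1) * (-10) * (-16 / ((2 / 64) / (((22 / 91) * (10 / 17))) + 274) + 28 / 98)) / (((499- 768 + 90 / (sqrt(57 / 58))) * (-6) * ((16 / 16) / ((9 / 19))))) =-55789536105 / 32926005382382- 3110940675 * sqrt(3306) / 312797051132629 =-0.00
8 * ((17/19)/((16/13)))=5.82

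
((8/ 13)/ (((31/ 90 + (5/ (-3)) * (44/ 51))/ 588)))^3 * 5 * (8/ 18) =-2415291749498880000/ 29993266043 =-80527800.67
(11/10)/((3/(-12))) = -22/5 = -4.40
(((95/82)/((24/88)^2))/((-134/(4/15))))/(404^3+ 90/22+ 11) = -25289/53797154299830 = -0.00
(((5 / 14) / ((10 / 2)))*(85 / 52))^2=7225 / 529984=0.01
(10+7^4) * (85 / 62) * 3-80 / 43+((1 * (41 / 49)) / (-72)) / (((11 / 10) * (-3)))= 769320023695 / 77596596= 9914.35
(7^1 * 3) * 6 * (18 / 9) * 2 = 504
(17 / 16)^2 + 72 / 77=40685 / 19712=2.06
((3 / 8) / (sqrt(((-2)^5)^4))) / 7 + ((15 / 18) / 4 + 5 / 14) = 0.57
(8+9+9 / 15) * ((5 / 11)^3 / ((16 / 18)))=225 / 121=1.86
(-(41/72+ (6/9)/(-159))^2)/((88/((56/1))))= -3618727/17797824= -0.20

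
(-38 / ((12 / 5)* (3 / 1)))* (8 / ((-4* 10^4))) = 19 / 18000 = 0.00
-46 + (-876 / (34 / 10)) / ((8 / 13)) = -15799 / 34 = -464.68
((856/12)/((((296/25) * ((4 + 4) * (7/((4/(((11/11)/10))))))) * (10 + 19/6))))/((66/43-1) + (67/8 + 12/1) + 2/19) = 0.02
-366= -366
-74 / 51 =-1.45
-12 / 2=-6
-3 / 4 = -0.75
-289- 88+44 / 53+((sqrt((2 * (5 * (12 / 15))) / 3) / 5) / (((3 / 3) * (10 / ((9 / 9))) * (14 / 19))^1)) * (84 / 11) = -19937 / 53+38 * sqrt(6) / 275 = -375.83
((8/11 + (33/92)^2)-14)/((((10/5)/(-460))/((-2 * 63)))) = -385485975/1012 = -380915.00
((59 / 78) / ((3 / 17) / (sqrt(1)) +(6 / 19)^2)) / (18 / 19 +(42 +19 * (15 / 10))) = 6879577 / 179475075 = 0.04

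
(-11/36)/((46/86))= -473/828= -0.57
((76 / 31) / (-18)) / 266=-1 / 1953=-0.00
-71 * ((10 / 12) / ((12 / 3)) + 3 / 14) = -5041 / 168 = -30.01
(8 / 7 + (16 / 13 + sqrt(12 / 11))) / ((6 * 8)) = 0.07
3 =3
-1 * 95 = -95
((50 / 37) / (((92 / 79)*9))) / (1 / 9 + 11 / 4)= 3950 / 87653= 0.05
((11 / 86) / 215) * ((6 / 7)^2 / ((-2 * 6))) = -33 / 906010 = -0.00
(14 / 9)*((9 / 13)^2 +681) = 537460 / 507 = 1060.08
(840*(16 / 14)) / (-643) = -960 / 643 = -1.49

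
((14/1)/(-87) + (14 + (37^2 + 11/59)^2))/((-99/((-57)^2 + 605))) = -2188080881126048/29981853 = -72980175.08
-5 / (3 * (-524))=5 / 1572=0.00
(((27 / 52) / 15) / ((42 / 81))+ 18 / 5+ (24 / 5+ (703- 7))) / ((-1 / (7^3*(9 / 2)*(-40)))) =1130838219 / 26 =43493777.65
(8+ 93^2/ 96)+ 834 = 29827/ 32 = 932.09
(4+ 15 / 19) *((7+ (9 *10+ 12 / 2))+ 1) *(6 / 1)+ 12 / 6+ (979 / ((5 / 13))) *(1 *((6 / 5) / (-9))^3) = 956936746 / 320625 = 2984.60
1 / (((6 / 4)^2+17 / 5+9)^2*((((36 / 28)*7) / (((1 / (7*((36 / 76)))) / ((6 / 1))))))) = 3800 / 146029149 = 0.00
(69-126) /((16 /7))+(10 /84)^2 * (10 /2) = -175459 /7056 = -24.87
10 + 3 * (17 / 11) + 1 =15.64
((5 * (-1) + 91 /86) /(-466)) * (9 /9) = 339 /40076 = 0.01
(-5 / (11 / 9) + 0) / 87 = -15 / 319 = -0.05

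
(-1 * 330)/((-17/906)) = 298980/17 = 17587.06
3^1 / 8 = 3 / 8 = 0.38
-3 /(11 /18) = -54 /11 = -4.91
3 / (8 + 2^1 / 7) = 21 / 58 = 0.36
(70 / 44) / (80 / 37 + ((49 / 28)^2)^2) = 165760 / 1202487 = 0.14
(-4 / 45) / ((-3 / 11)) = 44 / 135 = 0.33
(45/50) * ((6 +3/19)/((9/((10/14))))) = 117/266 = 0.44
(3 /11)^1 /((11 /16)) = 48 /121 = 0.40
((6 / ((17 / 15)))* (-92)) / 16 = -1035 / 34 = -30.44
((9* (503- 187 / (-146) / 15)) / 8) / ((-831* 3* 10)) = -0.02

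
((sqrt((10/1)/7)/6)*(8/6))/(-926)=-sqrt(70)/29169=-0.00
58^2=3364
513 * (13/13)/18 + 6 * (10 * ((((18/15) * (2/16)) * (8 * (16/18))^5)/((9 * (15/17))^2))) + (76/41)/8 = 12863625309626/4902543225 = 2623.87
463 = 463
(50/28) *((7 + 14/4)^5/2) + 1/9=131274803/1152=113953.82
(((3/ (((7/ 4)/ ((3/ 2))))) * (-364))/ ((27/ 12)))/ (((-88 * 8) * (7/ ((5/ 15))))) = 0.03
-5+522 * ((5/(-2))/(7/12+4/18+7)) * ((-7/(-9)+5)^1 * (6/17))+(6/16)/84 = -370160823/1070048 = -345.93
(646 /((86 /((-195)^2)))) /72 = 1364675 /344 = 3967.08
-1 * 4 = -4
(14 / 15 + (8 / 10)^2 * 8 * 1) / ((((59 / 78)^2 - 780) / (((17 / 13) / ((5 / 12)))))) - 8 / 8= -607202971 / 592754875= -1.02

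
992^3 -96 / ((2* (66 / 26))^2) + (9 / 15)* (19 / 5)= 976191486.56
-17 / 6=-2.83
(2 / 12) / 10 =1 / 60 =0.02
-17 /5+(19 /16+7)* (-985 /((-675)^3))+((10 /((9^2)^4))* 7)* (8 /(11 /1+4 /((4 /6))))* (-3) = -41468049403849 /12196570950000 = -3.40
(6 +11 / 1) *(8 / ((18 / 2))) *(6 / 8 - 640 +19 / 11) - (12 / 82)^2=-1603230418 / 166419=-9633.70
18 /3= 6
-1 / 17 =-0.06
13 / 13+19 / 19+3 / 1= 5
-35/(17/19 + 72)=-133/277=-0.48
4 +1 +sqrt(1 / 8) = 5.35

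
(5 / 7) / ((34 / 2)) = 5 / 119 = 0.04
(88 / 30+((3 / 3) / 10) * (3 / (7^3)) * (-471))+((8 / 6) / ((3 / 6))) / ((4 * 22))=19255 / 7546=2.55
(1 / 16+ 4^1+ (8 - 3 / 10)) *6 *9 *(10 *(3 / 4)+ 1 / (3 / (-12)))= 177849 / 80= 2223.11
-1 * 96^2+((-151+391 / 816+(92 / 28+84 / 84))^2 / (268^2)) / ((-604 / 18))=-9216.01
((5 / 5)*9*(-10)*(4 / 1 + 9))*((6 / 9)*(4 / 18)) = -520 / 3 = -173.33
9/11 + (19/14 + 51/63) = 2.98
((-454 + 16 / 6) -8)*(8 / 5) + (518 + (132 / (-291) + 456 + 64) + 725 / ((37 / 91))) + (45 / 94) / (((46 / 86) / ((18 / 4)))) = 486457007401 / 232782540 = 2089.75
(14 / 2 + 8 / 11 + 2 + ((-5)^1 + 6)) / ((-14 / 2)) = -118 / 77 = -1.53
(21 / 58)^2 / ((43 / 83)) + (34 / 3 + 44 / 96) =10453747 / 867912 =12.04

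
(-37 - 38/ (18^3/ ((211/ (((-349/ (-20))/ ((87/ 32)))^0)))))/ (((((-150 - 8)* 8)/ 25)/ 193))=539922325/ 3685824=146.49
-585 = -585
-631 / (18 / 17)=-10727 / 18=-595.94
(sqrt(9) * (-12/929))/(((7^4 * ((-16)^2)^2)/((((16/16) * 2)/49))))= -9/895352184832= -0.00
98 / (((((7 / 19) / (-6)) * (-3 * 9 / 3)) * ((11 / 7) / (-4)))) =-14896 / 33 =-451.39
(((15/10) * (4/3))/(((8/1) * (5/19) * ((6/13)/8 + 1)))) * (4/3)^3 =15808/7425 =2.13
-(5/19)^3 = -125/6859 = -0.02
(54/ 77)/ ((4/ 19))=513/ 154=3.33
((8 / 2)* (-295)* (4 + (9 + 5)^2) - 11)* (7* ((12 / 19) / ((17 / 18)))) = -20991096 / 19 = -1104794.53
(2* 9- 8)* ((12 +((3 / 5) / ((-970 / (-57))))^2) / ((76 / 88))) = 3105291651 / 22346375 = 138.96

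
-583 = -583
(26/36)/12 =13/216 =0.06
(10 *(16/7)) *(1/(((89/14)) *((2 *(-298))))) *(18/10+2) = -304/13261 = -0.02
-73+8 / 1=-65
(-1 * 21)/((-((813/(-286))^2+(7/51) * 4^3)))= 87603516/70354027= 1.25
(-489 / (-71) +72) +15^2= 21576 / 71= 303.89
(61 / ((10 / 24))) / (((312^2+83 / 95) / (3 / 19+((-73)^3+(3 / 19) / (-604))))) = -816977382789 / 1396412213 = -585.05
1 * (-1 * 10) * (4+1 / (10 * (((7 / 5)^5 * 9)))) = -6053645 / 151263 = -40.02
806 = 806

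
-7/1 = -7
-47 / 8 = -5.88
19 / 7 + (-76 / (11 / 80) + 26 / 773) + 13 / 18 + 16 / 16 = -587390627 / 1071378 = -548.26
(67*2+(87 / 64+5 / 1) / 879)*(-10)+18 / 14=-263601733 / 196896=-1338.79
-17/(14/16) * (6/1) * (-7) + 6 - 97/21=17165/21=817.38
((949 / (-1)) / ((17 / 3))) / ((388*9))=-0.05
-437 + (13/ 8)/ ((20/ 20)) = -3483/ 8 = -435.38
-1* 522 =-522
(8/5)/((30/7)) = 28/75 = 0.37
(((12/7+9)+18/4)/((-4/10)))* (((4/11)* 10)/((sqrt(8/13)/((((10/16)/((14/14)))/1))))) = -26625* sqrt(26)/1232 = -110.20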